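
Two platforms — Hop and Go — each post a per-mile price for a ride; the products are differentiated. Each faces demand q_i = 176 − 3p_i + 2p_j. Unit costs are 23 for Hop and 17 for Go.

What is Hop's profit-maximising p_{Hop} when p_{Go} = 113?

Hop's profit: π = (p_{Hop} − 23)(176 − 3p_{Hop} + 2p_{Go}).
∂π/∂p_{Hop} = 245 − 6p_{Hop} + 2p_{Go} = 0 ⇒ p_{Hop} = 245/6 + (1/3)p_{Go}.
At p_{Go} = 113: p_{Hop} = 245/6 + (1/3)·113 = 78.5.

78.5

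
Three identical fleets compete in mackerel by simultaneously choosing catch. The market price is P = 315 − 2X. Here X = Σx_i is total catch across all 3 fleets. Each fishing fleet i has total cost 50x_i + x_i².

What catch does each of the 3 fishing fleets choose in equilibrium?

A representative fishing fleet's profit is π_i = x_i(315 − 2X) − 50x_i − x_i², with X = x_i + Σ_{j≠i} x_j.
First-order condition: 265 − 6x_i − 2Σ_{j≠i} x_j = 0.
In a symmetric equilibrium every fishing fleet chooses the same x, so Σ_{j≠i} x_j = 2x. The condition becomes 265 − 10x = 0, giving x = 265/10 = 26.5.

26.5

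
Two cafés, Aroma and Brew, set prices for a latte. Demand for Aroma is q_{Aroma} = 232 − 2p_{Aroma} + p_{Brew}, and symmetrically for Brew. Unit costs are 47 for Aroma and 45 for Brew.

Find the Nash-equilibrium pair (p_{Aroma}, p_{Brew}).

Aroma's profit: π = (p_{Aroma} − 47)(232 − 2p_{Aroma} + p_{Brew}).
∂π/∂p_{Aroma} = 326 − 4p_{Aroma} + p_{Brew} = 0 ⇒ p_{Aroma} = 81.5 + 0.25p_{Brew}.
Similarly p_{Brew} = 80.5 + 0.25p_{Aroma}.
Solving the two reaction functions simultaneously: (1 − (0.25)(0.25))p_{Aroma} = 81.5 + 0.25·80.5, so 0.9375p_{Aroma} = 101.625 and p_{Aroma} = 108.4.
Then p_{Brew} = 80.5 + 0.25·108.4 = 107.6.

108.4, 107.6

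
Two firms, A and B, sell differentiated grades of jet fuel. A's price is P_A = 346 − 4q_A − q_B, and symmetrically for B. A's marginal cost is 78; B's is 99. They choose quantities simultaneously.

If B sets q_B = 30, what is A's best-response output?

Firm A's profit: π = q_A(346 − 4q_A − q_B) − 78q_A.
∂π/∂q_A = 268 − 8q_A − q_B = 0 ⇒ q_A = 33.5 − 0.125q_B.
At q_B = 30: q_A = 33.5 − 0.125·30 = 29.75.

29.75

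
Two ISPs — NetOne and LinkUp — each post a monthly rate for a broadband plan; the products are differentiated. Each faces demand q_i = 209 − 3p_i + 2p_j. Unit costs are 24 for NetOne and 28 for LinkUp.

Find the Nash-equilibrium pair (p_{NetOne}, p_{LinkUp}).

NetOne's profit: π = (p_{NetOne} − 24)(209 − 3p_{NetOne} + 2p_{LinkUp}).
∂π/∂p_{NetOne} = 281 − 6p_{NetOne} + 2p_{LinkUp} = 0 ⇒ p_{NetOne} = 281/6 + (1/3)p_{LinkUp}.
Similarly p_{LinkUp} = 293/6 + (1/3)p_{NetOne}.
Solving the two reaction functions simultaneously: (1 − (1/3)(1/3))p_{NetOne} = 281/6 + (1/3)·(293/6), so (8/9)p_{NetOne} = 568/9 and p_{NetOne} = 71.
Then p_{LinkUp} = 293/6 + (1/3)·71 = 72.5.

71, 72.5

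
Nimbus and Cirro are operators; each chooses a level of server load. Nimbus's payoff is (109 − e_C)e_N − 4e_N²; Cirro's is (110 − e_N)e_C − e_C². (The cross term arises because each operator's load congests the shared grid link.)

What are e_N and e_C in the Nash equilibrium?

7.2, 51.4

Expanding Nimbus's payoff: 109e_N − e_Ce_N − 4e_N².
∂π/∂e_N = 109 − e_C − 8e_N = 0, so e_N = 13.625 − 0.125e_C.
Likewise for Cirro: e_C = 55 − 0.5e_N.
Plugging e_C into Nimbus's best response: e_N = 13.625 − 0.125(55 − 0.5e_N) ⇒ 0.9375e_N = 6.75, so e_N = 7.2.
Then e_C = 55 − 0.5·7.2 = 51.4.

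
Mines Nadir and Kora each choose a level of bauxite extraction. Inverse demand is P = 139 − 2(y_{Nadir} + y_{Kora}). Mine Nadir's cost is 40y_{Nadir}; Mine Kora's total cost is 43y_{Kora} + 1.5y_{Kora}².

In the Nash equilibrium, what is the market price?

Mine Nadir's profit: π = y_{Nadir}(139 − 2(y_{Nadir} + y_{Kora})) − 40y_{Nadir}.
∂π/∂y_{Nadir} = 99 − 4y_{Nadir} − 2y_{Kora} = 0, so y_{Nadir} = 24.75 − 0.5y_{Kora}.
For Kora: ∂π/∂y_{Kora} = 96 − 7y_{Kora} − 2y_{Nadir} = 0 ⇒ y_{Kora} = 96/7 − (2/7)y_{Nadir}.
Substituting the second reaction function into the first: y_{Nadir} = 24.75 − 0.5(96/7 − (2/7)y_{Nadir}), which gives (6/7)y_{Nadir} = 501/28 ⇒ y_{Nadir} = 20.875.
Then y_{Kora} = 96/7 − (2/7)·20.875 = 7.75.
Equilibrium price: P = 139 − 2·28.625 = 81.75.

81.75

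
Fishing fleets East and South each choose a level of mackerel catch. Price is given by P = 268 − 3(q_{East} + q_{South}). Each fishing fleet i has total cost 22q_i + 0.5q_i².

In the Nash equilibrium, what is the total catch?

Fishing fleet East's profit: π = q_{East}(268 − 3(q_{East} + q_{South})) − 22q_{East} − 0.5q_{East}².
∂π/∂q_{East} = 246 − 7q_{East} − 3q_{South} = 0, so q_{East} = 246/7 − (3/7)q_{South}.
The game is symmetric, so in equilibrium q_{South} = q_{East}: the reaction function gives (10/7)q_{East} = 246/7, hence q_{East} = 24.6.
Total catch: 24.6 + 24.6 = 49.2.

49.2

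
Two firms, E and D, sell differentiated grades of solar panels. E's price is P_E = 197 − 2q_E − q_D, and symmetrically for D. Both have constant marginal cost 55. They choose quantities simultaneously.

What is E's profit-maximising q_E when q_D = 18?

31

Firm E's profit: π = q_E(197 − 2q_E − q_D) − 55q_E.
∂π/∂q_E = 142 − 4q_E − q_D = 0 ⇒ q_E = 35.5 − 0.25q_D.
At q_D = 18: q_E = 35.5 − 0.25·18 = 31.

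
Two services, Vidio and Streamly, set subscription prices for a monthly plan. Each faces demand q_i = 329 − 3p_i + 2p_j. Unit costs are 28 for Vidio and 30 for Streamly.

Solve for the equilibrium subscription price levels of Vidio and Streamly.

103.625, 104.375

Vidio's profit: π = (p_{Vidio} − 28)(329 − 3p_{Vidio} + 2p_{Streamly}).
∂π/∂p_{Vidio} = 413 − 6p_{Vidio} + 2p_{Streamly} = 0 ⇒ p_{Vidio} = 413/6 + (1/3)p_{Streamly}.
Similarly p_{Streamly} = 419/6 + (1/3)p_{Vidio}.
Substituting the second reaction function into the first: p_{Vidio} = 413/6 + (1/3)(419/6 + (1/3)p_{Vidio}), which gives (8/9)p_{Vidio} = 829/9 ⇒ p_{Vidio} = 103.625.
Then p_{Streamly} = 419/6 + (1/3)·103.625 = 104.375.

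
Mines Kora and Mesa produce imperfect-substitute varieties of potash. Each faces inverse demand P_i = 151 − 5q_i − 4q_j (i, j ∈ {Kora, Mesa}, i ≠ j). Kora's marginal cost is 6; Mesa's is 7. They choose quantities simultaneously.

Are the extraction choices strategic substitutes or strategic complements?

strategic substitutes

Mine Kora's profit: π = q_{Kora}(151 − 5q_{Kora} − 4q_{Mesa}) − 6q_{Kora}.
∂π/∂q_{Kora} = 145 − 10q_{Kora} − 4q_{Mesa} = 0 ⇒ q_{Kora} = 14.5 − 0.4q_{Mesa}.
The best-response slope dq_{Kora}/dq_{Mesa} = −0.4 < 0: the reaction function is downward-sloping, so the choices are strategic substitutes.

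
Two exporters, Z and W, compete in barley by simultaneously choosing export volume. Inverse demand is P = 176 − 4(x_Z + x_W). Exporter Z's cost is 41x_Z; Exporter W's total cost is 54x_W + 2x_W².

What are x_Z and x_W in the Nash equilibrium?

14.15, 5.45

Exporter Z's profit: π = x_Z(176 − 4(x_Z + x_W)) − 41x_Z.
∂π/∂x_Z = 135 − 8x_Z − 4x_W = 0, so x_Z = 16.875 − 0.5x_W.
For W: ∂π/∂x_W = 122 − 12x_W − 4x_Z = 0 ⇒ x_W = 61/6 − (1/3)x_Z.
Substituting the second reaction function into the first: x_Z = 16.875 − 0.5(61/6 − (1/3)x_Z), which gives (5/6)x_Z = 283/24 ⇒ x_Z = 14.15.
Then x_W = 61/6 − (1/3)·14.15 = 5.45.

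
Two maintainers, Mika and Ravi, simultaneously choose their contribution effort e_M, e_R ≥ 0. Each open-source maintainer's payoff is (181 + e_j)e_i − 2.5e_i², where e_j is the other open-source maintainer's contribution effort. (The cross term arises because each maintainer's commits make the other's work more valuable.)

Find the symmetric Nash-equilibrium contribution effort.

Mika's payoff is (181 + e_R)e_M − 2.5e_M².
∂π/∂e_M = 181 + e_R − 5e_M = 0, so e_M = 36.2 + 0.2e_R.
By symmetry e_R = e_M; substituting into the reaction function, 0.8e_M = 36.2 and e_M = 45.25.

45.25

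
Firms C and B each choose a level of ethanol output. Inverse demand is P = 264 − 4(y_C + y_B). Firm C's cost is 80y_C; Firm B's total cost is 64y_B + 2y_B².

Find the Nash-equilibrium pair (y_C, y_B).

Firm C's profit: π = y_C(264 − 4(y_C + y_B)) − 80y_C.
∂π/∂y_C = 184 − 8y_C − 4y_B = 0, so y_C = 23 − 0.5y_B.
For B: ∂π/∂y_B = 200 − 12y_B − 4y_C = 0 ⇒ y_B = 50/3 − (1/3)y_C.
Solving the two reaction functions simultaneously: (1 − (−0.5)(−1/3))y_C = 23 − 0.5·(50/3), so (5/6)y_C = 44/3 and y_C = 17.6.
Then y_B = 50/3 − (1/3)·17.6 = 10.8.

17.6, 10.8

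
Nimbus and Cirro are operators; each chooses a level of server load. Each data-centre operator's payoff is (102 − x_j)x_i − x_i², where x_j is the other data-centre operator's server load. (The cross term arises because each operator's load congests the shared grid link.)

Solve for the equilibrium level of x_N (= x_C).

Nimbus's payoff is (102 − x_C)x_N − x_N².
∂π/∂x_N = 102 − x_C − 2x_N = 0, so x_N = 51 − 0.5x_C.
By symmetry x_C = x_N; substituting into the reaction function, 1.5x_N = 51 and x_N = 34.

34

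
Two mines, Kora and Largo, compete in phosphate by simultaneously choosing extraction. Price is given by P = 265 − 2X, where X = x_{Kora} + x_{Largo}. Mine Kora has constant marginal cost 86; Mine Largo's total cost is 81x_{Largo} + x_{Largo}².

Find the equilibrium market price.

Mine Kora's profit: π = x_{Kora}(265 − 2(x_{Kora} + x_{Largo})) − 86x_{Kora}.
∂π/∂x_{Kora} = 179 − 4x_{Kora} − 2x_{Largo} = 0, so x_{Kora} = 44.75 − 0.5x_{Largo}.
For Largo: ∂π/∂x_{Largo} = 184 − 6x_{Largo} − 2x_{Kora} = 0 ⇒ x_{Largo} = 92/3 − (1/3)x_{Kora}.
Solving the two reaction functions simultaneously: (1 − (−0.5)(−1/3))x_{Kora} = 44.75 − 0.5·(92/3), so (5/6)x_{Kora} = 353/12 and x_{Kora} = 35.3.
Then x_{Largo} = 92/3 − (1/3)·35.3 = 18.9.
Equilibrium price: P = 265 − 2·54.2 = 156.6.

156.6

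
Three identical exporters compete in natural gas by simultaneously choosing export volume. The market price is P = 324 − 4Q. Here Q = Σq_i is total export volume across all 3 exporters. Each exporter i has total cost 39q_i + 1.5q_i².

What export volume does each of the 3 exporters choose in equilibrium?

15

A representative exporter's profit is π_i = q_i(324 − 4Q) − 39q_i − 1.5q_i², with Q = q_i + Σ_{j≠i} q_j.
First-order condition: 285 − 11q_i − 4Σ_{j≠i} q_j = 0.
With identical exporters, set every q_j = q: then 285 − 11q − 8q = 0, i.e. q = 285/19 = 15.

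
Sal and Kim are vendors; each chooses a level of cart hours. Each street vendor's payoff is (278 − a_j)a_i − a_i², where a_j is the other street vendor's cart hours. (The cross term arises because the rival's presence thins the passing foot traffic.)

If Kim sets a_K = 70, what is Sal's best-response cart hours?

Sal's payoff is (278 − a_K)a_S − a_S².
∂π/∂a_S = 278 − a_K − 2a_S = 0, so a_S = 139 − 0.5a_K.
At a_K = 70: a_S = 139 − 0.5·70 = 104.

104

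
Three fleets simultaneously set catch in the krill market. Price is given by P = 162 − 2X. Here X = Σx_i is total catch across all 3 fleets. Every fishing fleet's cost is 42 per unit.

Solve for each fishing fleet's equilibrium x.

A representative fishing fleet's profit is π_i = x_i(162 − 2X) − 42x_i, with X = x_i + Σ_{j≠i} x_j.
First-order condition: 120 − 4x_i − 2Σ_{j≠i} x_j = 0.
In a symmetric equilibrium every fishing fleet chooses the same x, so Σ_{j≠i} x_j = 2x. The condition becomes 120 − 8x = 0, giving x = 120/8 = 15.

15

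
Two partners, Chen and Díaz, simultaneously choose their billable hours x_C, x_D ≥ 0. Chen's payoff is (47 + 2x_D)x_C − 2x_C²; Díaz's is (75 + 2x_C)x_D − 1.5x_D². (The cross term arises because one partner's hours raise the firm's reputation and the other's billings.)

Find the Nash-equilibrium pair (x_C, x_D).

36.375, 49.25

Expanding Chen's payoff: 47x_C + 2x_Dx_C − 2x_C².
∂π/∂x_C = 47 + 2x_D − 4x_C = 0, so x_C = 11.75 + 0.5x_D.
Likewise for Díaz: x_D = 25 + (2/3)x_C.
Plugging x_D into Chen's best response: x_C = 11.75 + 0.5(25 + (2/3)x_C) ⇒ (2/3)x_C = 24.25, so x_C = 36.375.
Then x_D = 25 + (2/3)·36.375 = 49.25.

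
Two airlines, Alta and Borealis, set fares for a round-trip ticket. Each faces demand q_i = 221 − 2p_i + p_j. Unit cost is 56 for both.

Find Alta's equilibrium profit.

6050

Alta's profit: π = (p_{Alta} − 56)(221 − 2p_{Alta} + p_{Borealis}).
∂π/∂p_{Alta} = 333 − 4p_{Alta} + p_{Borealis} = 0 ⇒ p_{Alta} = 83.25 + 0.25p_{Borealis}.
The game is symmetric, so in equilibrium p_{Borealis} = p_{Alta}: the reaction function gives 0.75p_{Alta} = 83.25, hence p_{Alta} = 111.
q_{Alta} = 221 − 2·111 + 111 = 110.
Profit = (111 − 56)·110 = 6050.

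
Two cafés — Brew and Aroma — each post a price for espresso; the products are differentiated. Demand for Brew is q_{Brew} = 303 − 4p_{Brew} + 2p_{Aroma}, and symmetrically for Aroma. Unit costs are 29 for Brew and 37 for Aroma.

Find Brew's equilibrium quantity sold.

Brew's profit: π = (p_{Brew} − 29)(303 − 4p_{Brew} + 2p_{Aroma}).
∂π/∂p_{Brew} = 419 − 8p_{Brew} + 2p_{Aroma} = 0 ⇒ p_{Brew} = 52.375 + 0.25p_{Aroma}.
Similarly p_{Aroma} = 56.375 + 0.25p_{Brew}.
Plugging p_{Aroma} into Brew's best response: p_{Brew} = 52.375 + 0.25(56.375 + 0.25p_{Brew}) ⇒ 0.9375p_{Brew} = 2127/32, so p_{Brew} = 70.9.
Then p_{Aroma} = 56.375 + 0.25·70.9 = 74.1.
q_{Brew} = 303 − 4·70.9 + 2·74.1 = 167.6.

167.6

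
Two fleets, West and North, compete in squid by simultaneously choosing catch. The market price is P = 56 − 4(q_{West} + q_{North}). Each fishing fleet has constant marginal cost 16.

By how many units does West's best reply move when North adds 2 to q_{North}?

Fishing fleet West's profit: π = q_{West}(56 − 4(q_{West} + q_{North})) − 16q_{West}.
∂π/∂q_{West} = 40 − 8q_{West} − 4q_{North} = 0, so q_{West} = 5 − 0.5q_{North}.
The reaction-function slope is −0.5, so a 2-unit rise in q_{North} moves q_{West} by −0.5 × 2 = −1. West's best response falls — the actions are strategic substitutes.

-1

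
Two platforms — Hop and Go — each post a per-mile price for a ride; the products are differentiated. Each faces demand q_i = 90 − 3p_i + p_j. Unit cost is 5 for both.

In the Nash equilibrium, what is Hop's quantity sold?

Hop's profit: π = (p_{Hop} − 5)(90 − 3p_{Hop} + p_{Go}).
∂π/∂p_{Hop} = 105 − 6p_{Hop} + p_{Go} = 0 ⇒ p_{Hop} = 17.5 + (1/6)p_{Go}.
By symmetry p_{Go} = p_{Hop}; substituting into the reaction function, (5/6)p_{Hop} = 17.5 and p_{Hop} = 21.
q_{Hop} = 90 − 3·21 + 21 = 48.

48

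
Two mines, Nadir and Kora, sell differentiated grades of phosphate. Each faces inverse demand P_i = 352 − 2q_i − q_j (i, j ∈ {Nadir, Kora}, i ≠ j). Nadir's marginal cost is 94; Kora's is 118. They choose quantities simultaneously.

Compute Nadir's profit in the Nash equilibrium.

Mine Nadir's profit: π = q_{Nadir}(352 − 2q_{Nadir} − q_{Kora}) − 94q_{Nadir}.
∂π/∂q_{Nadir} = 258 − 4q_{Nadir} − q_{Kora} = 0 ⇒ q_{Nadir} = 64.5 − 0.25q_{Kora}.
Similarly q_{Kora} = 58.5 − 0.25q_{Nadir}.
Substituting the second reaction function into the first: q_{Nadir} = 64.5 − 0.25(58.5 − 0.25q_{Nadir}), which gives 0.9375q_{Nadir} = 49.875 ⇒ q_{Nadir} = 53.2.
Then q_{Kora} = 58.5 − 0.25·53.2 = 45.2.
P_{Nadir} = 352 − 2·53.2 − 45.2 = 200.4.
Profit = (200.4 − 94)·53.2 = 5660.48.

5660.48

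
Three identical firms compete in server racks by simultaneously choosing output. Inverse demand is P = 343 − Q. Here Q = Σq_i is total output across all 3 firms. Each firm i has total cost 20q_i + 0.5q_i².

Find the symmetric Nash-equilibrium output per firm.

A representative firm's profit is π_i = q_i(343 − Q) − 20q_i − 0.5q_i², with Q = q_i + Σ_{j≠i} q_j.
First-order condition: 323 − 3q_i − Σ_{j≠i} q_j = 0.
With identical firms, set every q_j = q: then 323 − 3q − 2q = 0, i.e. q = 323/5 = 64.6.

64.6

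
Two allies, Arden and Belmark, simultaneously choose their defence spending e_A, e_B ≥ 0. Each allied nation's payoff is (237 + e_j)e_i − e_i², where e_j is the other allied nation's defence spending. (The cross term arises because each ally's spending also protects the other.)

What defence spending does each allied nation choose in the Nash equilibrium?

237

Arden's payoff is (237 + e_B)e_A − e_A².
∂π/∂e_A = 237 + e_B − 2e_A = 0, so e_A = 118.5 + 0.5e_B.
By symmetry e_B = e_A; substituting into the reaction function, 0.5e_A = 118.5 and e_A = 237.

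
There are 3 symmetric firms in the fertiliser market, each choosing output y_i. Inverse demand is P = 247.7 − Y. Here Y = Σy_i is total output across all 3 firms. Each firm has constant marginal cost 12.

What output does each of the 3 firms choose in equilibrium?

A representative firm's profit is π_i = y_i(247.7 − Y) − 12y_i, with Y = y_i + Σ_{j≠i} y_j.
First-order condition: 235.7 − 2y_i − Σ_{j≠i} y_j = 0.
Imposing symmetry (y_j = y for all j) turns Σ_{j≠i} y_j into 2y, so 235.7 = 4y and y = 58.925.

58.925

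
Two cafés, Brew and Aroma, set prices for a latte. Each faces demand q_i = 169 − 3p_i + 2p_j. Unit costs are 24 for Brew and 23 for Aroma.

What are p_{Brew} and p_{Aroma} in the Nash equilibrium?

60.0625, 59.6875

Brew's profit: π = (p_{Brew} − 24)(169 − 3p_{Brew} + 2p_{Aroma}).
∂π/∂p_{Brew} = 241 − 6p_{Brew} + 2p_{Aroma} = 0 ⇒ p_{Brew} = 241/6 + (1/3)p_{Aroma}.
Similarly p_{Aroma} = 119/3 + (1/3)p_{Brew}.
Solving the two reaction functions simultaneously: (1 − (1/3)(1/3))p_{Brew} = 241/6 + (1/3)·(119/3), so (8/9)p_{Brew} = 961/18 and p_{Brew} = 60.0625.
Then p_{Aroma} = 119/3 + (1/3)·60.0625 = 59.6875.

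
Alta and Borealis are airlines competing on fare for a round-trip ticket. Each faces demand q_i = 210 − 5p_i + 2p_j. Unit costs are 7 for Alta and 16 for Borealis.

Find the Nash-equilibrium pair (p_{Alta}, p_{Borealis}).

31.5625, 35.3125

Alta's profit: π = (p_{Alta} − 7)(210 − 5p_{Alta} + 2p_{Borealis}).
∂π/∂p_{Alta} = 245 − 10p_{Alta} + 2p_{Borealis} = 0 ⇒ p_{Alta} = 24.5 + 0.2p_{Borealis}.
Similarly p_{Borealis} = 29 + 0.2p_{Alta}.
Substituting the second reaction function into the first: p_{Alta} = 24.5 + 0.2(29 + 0.2p_{Alta}), which gives 0.96p_{Alta} = 30.3 ⇒ p_{Alta} = 31.5625.
Then p_{Borealis} = 29 + 0.2·31.5625 = 35.3125.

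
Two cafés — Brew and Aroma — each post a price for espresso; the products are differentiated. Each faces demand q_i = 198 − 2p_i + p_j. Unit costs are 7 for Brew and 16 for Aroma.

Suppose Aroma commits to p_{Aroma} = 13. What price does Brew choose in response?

Brew's profit: π = (p_{Brew} − 7)(198 − 2p_{Brew} + p_{Aroma}).
∂π/∂p_{Brew} = 212 − 4p_{Brew} + p_{Aroma} = 0 ⇒ p_{Brew} = 53 + 0.25p_{Aroma}.
At p_{Aroma} = 13: p_{Brew} = 53 + 0.25·13 = 56.25.

56.25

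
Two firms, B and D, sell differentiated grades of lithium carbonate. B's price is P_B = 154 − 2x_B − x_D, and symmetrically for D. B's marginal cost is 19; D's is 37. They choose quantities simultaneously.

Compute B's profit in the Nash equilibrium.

1590.48

Firm B's profit: π = x_B(154 − 2x_B − x_D) − 19x_B.
∂π/∂x_B = 135 − 4x_B − x_D = 0 ⇒ x_B = 33.75 − 0.25x_D.
Similarly x_D = 29.25 − 0.25x_B.
Substituting the second reaction function into the first: x_B = 33.75 − 0.25(29.25 − 0.25x_B), which gives 0.9375x_B = 26.4375 ⇒ x_B = 28.2.
Then x_D = 29.25 − 0.25·28.2 = 22.2.
P_B = 154 − 2·28.2 − 22.2 = 75.4.
Profit = (75.4 − 19)·28.2 = 1590.48.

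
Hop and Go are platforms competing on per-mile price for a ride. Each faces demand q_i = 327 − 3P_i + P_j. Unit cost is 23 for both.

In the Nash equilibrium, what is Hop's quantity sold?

168.6

Hop's profit: π = (P_{Hop} − 23)(327 − 3P_{Hop} + P_{Go}).
∂π/∂P_{Hop} = 396 − 6P_{Hop} + P_{Go} = 0 ⇒ P_{Hop} = 66 + (1/6)P_{Go}.
By symmetry P_{Go} = P_{Hop}; substituting into the reaction function, (5/6)P_{Hop} = 66 and P_{Hop} = 79.2.
q_{Hop} = 327 − 3·79.2 + 79.2 = 168.6.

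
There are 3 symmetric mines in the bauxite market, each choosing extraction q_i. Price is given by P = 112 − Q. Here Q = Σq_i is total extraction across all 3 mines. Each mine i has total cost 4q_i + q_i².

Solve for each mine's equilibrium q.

18

A representative mine's profit is π_i = q_i(112 − Q) − 4q_i − q_i², with Q = q_i + Σ_{j≠i} q_j.
First-order condition: 108 − 4q_i − Σ_{j≠i} q_j = 0.
Imposing symmetry (q_j = q for all j) turns Σ_{j≠i} q_j into 2q, so 108 = 6q and q = 18.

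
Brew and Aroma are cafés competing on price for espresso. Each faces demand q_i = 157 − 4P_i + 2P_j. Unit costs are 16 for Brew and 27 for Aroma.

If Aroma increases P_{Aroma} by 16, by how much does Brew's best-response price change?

Brew's profit: π = (P_{Brew} − 16)(157 − 4P_{Brew} + 2P_{Aroma}).
∂π/∂P_{Brew} = 221 − 8P_{Brew} + 2P_{Aroma} = 0 ⇒ P_{Brew} = 27.625 + 0.25P_{Aroma}.
The reaction-function slope is 0.25, so a 16-unit rise in P_{Aroma} moves P_{Brew} by 0.25 × 16 = 4. Brew's best response rises — the actions are strategic complements.

4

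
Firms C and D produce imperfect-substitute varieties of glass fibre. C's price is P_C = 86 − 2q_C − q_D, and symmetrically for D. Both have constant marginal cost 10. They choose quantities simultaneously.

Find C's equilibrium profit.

462.08

Firm C's profit: π = q_C(86 − 2q_C − q_D) − 10q_C.
∂π/∂q_C = 76 − 4q_C − q_D = 0 ⇒ q_C = 19 − 0.25q_D.
The game is symmetric, so in equilibrium q_D = q_C: the reaction function gives 1.25q_C = 19, hence q_C = 15.2.
P_C = 86 − 2·15.2 − 15.2 = 40.4.
Profit = (40.4 − 10)·15.2 = 462.08.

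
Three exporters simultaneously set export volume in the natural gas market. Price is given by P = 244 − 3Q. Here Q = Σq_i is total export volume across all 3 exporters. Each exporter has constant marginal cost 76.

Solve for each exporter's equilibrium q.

A representative exporter's profit is π_i = q_i(244 − 3Q) − 76q_i, with Q = q_i + Σ_{j≠i} q_j.
First-order condition: 168 − 6q_i − 3Σ_{j≠i} q_j = 0.
In a symmetric equilibrium every exporter chooses the same q, so Σ_{j≠i} q_j = 2q. The condition becomes 168 − 12q = 0, giving q = 168/12 = 14.

14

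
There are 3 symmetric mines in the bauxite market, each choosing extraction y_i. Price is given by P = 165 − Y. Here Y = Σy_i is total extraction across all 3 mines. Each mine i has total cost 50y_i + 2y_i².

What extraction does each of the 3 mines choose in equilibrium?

14.375

A representative mine's profit is π_i = y_i(165 − Y) − 50y_i − 2y_i², with Y = y_i + Σ_{j≠i} y_j.
First-order condition: 115 − 6y_i − Σ_{j≠i} y_j = 0.
In a symmetric equilibrium every mine chooses the same y, so Σ_{j≠i} y_j = 2y. The condition becomes 115 − 8y = 0, giving y = 115/8 = 14.375.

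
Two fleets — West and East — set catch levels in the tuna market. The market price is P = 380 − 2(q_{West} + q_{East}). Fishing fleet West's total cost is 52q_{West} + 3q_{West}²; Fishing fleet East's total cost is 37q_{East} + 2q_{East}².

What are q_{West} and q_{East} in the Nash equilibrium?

Fishing fleet West's profit: π = q_{West}(380 − 2(q_{West} + q_{East})) − 52q_{West} − 3q_{West}².
∂π/∂q_{West} = 328 − 10q_{West} − 2q_{East} = 0, so q_{West} = 32.8 − 0.2q_{East}.
For East: ∂π/∂q_{East} = 343 − 8q_{East} − 2q_{West} = 0 ⇒ q_{East} = 42.875 − 0.25q_{West}.
Plugging q_{East} into West's best response: q_{West} = 32.8 − 0.2(42.875 − 0.25q_{West}) ⇒ 0.95q_{West} = 24.225, so q_{West} = 25.5.
Then q_{East} = 42.875 − 0.25·25.5 = 36.5.

25.5, 36.5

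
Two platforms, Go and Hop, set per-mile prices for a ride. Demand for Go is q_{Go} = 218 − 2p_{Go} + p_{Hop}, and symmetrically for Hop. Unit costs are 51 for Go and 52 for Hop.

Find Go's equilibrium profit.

Go's profit: π = (p_{Go} − 51)(218 − 2p_{Go} + p_{Hop}).
∂π/∂p_{Go} = 320 − 4p_{Go} + p_{Hop} = 0 ⇒ p_{Go} = 80 + 0.25p_{Hop}.
Similarly p_{Hop} = 80.5 + 0.25p_{Go}.
Substituting the second reaction function into the first: p_{Go} = 80 + 0.25(80.5 + 0.25p_{Go}), which gives 0.9375p_{Go} = 100.125 ⇒ p_{Go} = 106.8.
Then p_{Hop} = 80.5 + 0.25·106.8 = 107.2.
q_{Go} = 218 − 2·106.8 + 107.2 = 111.6.
Profit = (106.8 − 51)·111.6 = 6227.28.

6227.28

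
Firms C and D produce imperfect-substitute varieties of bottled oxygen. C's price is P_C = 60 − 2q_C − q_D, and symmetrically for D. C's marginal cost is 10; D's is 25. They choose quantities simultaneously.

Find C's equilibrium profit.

Firm C's profit: π = q_C(60 − 2q_C − q_D) − 10q_C.
∂π/∂q_C = 50 − 4q_C − q_D = 0 ⇒ q_C = 12.5 − 0.25q_D.
Similarly q_D = 8.75 − 0.25q_C.
Substituting the second reaction function into the first: q_C = 12.5 − 0.25(8.75 − 0.25q_C), which gives 0.9375q_C = 10.3125 ⇒ q_C = 11.
Then q_D = 8.75 − 0.25·11 = 6.
P_C = 60 − 2·11 − 6 = 32.
Profit = (32 − 10)·11 = 242.

242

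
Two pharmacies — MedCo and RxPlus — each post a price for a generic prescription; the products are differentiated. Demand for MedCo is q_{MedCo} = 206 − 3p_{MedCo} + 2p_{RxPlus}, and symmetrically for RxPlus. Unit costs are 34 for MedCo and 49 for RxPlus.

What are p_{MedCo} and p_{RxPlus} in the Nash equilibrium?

MedCo's profit: π = (p_{MedCo} − 34)(206 − 3p_{MedCo} + 2p_{RxPlus}).
∂π/∂p_{MedCo} = 308 − 6p_{MedCo} + 2p_{RxPlus} = 0 ⇒ p_{MedCo} = 154/3 + (1/3)p_{RxPlus}.
Similarly p_{RxPlus} = 353/6 + (1/3)p_{MedCo}.
Substituting the second reaction function into the first: p_{MedCo} = 154/3 + (1/3)(353/6 + (1/3)p_{MedCo}), which gives (8/9)p_{MedCo} = 1277/18 ⇒ p_{MedCo} = 79.8125.
Then p_{RxPlus} = 353/6 + (1/3)·79.8125 = 85.4375.

79.8125, 85.4375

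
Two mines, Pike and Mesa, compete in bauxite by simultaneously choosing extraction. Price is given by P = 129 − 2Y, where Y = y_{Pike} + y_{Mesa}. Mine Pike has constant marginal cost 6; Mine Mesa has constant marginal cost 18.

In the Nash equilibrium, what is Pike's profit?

Mine Pike's profit: π = y_{Pike}(129 − 2(y_{Pike} + y_{Mesa})) − 6y_{Pike}.
∂π/∂y_{Pike} = 123 − 4y_{Pike} − 2y_{Mesa} = 0, so y_{Pike} = 30.75 − 0.5y_{Mesa}.
By the same steps for Mesa: y_{Mesa} = 27.75 − 0.5y_{Pike}.
Solving the two reaction functions simultaneously: (1 − (−0.5)(−0.5))y_{Pike} = 30.75 − 0.5·27.75, so 0.75y_{Pike} = 16.875 and y_{Pike} = 22.5.
Then y_{Mesa} = 27.75 − 0.5·22.5 = 16.5.
Price P = 129 − 2·39 = 51.
Pike's profit: (51 − 6)·22.5 = 1012.5.

1012.5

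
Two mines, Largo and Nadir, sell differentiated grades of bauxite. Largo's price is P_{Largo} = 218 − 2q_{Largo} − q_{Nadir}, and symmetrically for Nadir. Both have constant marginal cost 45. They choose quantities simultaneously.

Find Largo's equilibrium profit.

Mine Largo's profit: π = q_{Largo}(218 − 2q_{Largo} − q_{Nadir}) − 45q_{Largo}.
∂π/∂q_{Largo} = 173 − 4q_{Largo} − q_{Nadir} = 0 ⇒ q_{Largo} = 43.25 − 0.25q_{Nadir}.
The game is symmetric, so in equilibrium q_{Nadir} = q_{Largo}: the reaction function gives 1.25q_{Largo} = 43.25, hence q_{Largo} = 34.6.
P_{Largo} = 218 − 2·34.6 − 34.6 = 114.2.
Profit = (114.2 − 45)·34.6 = 2394.32.

2394.32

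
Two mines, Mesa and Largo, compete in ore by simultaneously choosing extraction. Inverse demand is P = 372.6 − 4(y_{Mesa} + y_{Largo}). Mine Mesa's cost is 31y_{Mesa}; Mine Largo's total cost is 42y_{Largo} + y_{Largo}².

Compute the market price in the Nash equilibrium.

161.85

Mine Mesa's profit: π = y_{Mesa}(372.6 − 4(y_{Mesa} + y_{Largo})) − 31y_{Mesa}.
∂π/∂y_{Mesa} = 341.6 − 8y_{Mesa} − 4y_{Largo} = 0, so y_{Mesa} = 42.7 − 0.5y_{Largo}.
For Largo: ∂π/∂y_{Largo} = 330.6 − 10y_{Largo} − 4y_{Mesa} = 0 ⇒ y_{Largo} = 33.06 − 0.4y_{Mesa}.
Substituting the second reaction function into the first: y_{Mesa} = 42.7 − 0.5(33.06 − 0.4y_{Mesa}), which gives 0.8y_{Mesa} = 26.17 ⇒ y_{Mesa} = 32.7125.
Then y_{Largo} = 33.06 − 0.4·32.7125 = 19.975.
Equilibrium price: P = 372.6 − 4·52.6875 = 161.85.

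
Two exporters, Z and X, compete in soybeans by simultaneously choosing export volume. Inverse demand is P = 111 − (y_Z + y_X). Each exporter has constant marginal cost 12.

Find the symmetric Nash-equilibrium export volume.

33

Exporter Z's profit: π = y_Z(111 − (y_Z + y_X)) − 12y_Z.
∂π/∂y_Z = 99 − 2y_Z − y_X = 0, so y_Z = 49.5 − 0.5y_X.
The game is symmetric, so in equilibrium y_X = y_Z: the reaction function gives 1.5y_Z = 49.5, hence y_Z = 33.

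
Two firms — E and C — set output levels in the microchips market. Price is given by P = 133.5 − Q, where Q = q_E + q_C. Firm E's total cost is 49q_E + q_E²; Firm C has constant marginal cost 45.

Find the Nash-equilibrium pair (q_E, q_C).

Firm E's profit: π = q_E(133.5 − (q_E + q_C)) − 49q_E − q_E².
∂π/∂q_E = 84.5 − 4q_E − q_C = 0, so q_E = 21.125 − 0.25q_C.
For C: ∂π/∂q_C = 88.5 − 2q_C − q_E = 0 ⇒ q_C = 44.25 − 0.5q_E.
Plugging q_C into E's best response: q_E = 21.125 − 0.25(44.25 − 0.5q_E) ⇒ 0.875q_E = 10.0625, so q_E = 11.5.
Then q_C = 44.25 − 0.5·11.5 = 38.5.

11.5, 38.5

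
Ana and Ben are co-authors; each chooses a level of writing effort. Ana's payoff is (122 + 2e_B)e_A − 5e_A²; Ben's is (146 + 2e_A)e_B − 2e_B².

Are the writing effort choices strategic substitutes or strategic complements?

Expanding Ana's payoff: 122e_A + 2e_Be_A − 5e_A².
∂π/∂e_A = 122 + 2e_B − 10e_A = 0, so e_A = 12.2 + 0.2e_B.
The best-response slope de_A/de_B = 0.2 > 0: the reaction function is upward-sloping, so the choices are strategic complements.

strategic complements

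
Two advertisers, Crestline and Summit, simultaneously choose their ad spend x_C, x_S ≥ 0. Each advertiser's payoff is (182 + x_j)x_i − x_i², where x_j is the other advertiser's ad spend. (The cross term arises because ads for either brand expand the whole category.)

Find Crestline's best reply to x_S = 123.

152.5

Crestline's payoff is (182 + x_S)x_C − x_C².
∂π/∂x_C = 182 + x_S − 2x_C = 0, so x_C = 91 + 0.5x_S.
At x_S = 123: x_C = 91 + 0.5·123 = 152.5.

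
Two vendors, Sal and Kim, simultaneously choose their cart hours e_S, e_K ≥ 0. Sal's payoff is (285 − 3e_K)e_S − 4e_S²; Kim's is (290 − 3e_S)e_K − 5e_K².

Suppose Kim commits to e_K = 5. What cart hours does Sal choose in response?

Expanding Sal's payoff: 285e_S − 3e_Ke_S − 4e_S².
∂π/∂e_S = 285 − 3e_K − 8e_S = 0, so e_S = 35.625 − 0.375e_K.
At e_K = 5: e_S = 35.625 − 0.375·5 = 33.75.

33.75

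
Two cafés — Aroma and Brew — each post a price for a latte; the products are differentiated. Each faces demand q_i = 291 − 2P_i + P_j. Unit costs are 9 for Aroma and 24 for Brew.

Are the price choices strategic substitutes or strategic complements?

strategic complements

Aroma's profit: π = (P_{Aroma} − 9)(291 − 2P_{Aroma} + P_{Brew}).
∂π/∂P_{Aroma} = 309 − 4P_{Aroma} + P_{Brew} = 0 ⇒ P_{Aroma} = 77.25 + 0.25P_{Brew}.
The best-response slope dP_{Aroma}/dP_{Brew} = 0.25 > 0: the reaction function is upward-sloping, so the choices are strategic complements.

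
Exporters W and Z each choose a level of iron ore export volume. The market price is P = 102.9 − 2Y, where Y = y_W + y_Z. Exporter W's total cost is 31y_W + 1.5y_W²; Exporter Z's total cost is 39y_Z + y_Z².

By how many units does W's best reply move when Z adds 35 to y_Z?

-10

Exporter W's profit: π = y_W(102.9 − 2(y_W + y_Z)) − 31y_W − 1.5y_W².
∂π/∂y_W = 71.9 − 7y_W − 2y_Z = 0, so y_W = 719/70 − (2/7)y_Z.
The reaction-function slope is −2/7, so a 35-unit rise in y_Z moves y_W by −2/7 × 35 = −10. W's best response falls — the actions are strategic substitutes.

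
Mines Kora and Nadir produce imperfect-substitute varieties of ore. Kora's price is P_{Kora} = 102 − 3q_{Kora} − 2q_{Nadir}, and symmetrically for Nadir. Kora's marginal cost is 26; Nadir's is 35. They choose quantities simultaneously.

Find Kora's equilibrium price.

Mine Kora's profit: π = q_{Kora}(102 − 3q_{Kora} − 2q_{Nadir}) − 26q_{Kora}.
∂π/∂q_{Kora} = 76 − 6q_{Kora} − 2q_{Nadir} = 0 ⇒ q_{Kora} = 38/3 − (1/3)q_{Nadir}.
Similarly q_{Nadir} = 67/6 − (1/3)q_{Kora}.
Plugging q_{Nadir} into Kora's best response: q_{Kora} = 38/3 − (1/3)(67/6 − (1/3)q_{Kora}) ⇒ (8/9)q_{Kora} = 161/18, so q_{Kora} = 10.0625.
Then q_{Nadir} = 67/6 − (1/3)·10.0625 = 7.8125.
P_{Kora} = 102 − 3·10.0625 − 2·7.8125 = 56.1875.

56.1875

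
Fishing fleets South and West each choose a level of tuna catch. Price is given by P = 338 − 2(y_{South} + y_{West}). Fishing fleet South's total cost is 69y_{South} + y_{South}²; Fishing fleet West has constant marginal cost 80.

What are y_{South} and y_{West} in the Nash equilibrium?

Fishing fleet South's profit: π = y_{South}(338 − 2(y_{South} + y_{West})) − 69y_{South} − y_{South}².
∂π/∂y_{South} = 269 − 6y_{South} − 2y_{West} = 0, so y_{South} = 269/6 − (1/3)y_{West}.
For West: ∂π/∂y_{West} = 258 − 4y_{West} − 2y_{South} = 0 ⇒ y_{West} = 64.5 − 0.5y_{South}.
Solving the two reaction functions simultaneously: (1 − (−1/3)(−0.5))y_{South} = 269/6 − (1/3)·64.5, so (5/6)y_{South} = 70/3 and y_{South} = 28.
Then y_{West} = 64.5 − 0.5·28 = 50.5.

28, 50.5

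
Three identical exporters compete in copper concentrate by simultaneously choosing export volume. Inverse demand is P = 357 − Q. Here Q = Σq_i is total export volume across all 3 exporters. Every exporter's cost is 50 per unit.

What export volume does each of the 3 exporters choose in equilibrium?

76.75

A representative exporter's profit is π_i = q_i(357 − Q) − 50q_i, with Q = q_i + Σ_{j≠i} q_j.
First-order condition: 307 − 2q_i − Σ_{j≠i} q_j = 0.
In a symmetric equilibrium every exporter chooses the same q, so Σ_{j≠i} q_j = 2q. The condition becomes 307 − 4q = 0, giving q = 307/4 = 76.75.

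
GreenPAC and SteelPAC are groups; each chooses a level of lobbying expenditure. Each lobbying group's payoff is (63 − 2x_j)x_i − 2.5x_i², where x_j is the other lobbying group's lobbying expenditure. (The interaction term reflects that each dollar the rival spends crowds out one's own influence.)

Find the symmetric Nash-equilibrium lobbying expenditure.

GreenPAC's payoff is (63 − 2x_S)x_G − 2.5x_G².
∂π/∂x_G = 63 − 2x_S − 5x_G = 0, so x_G = 12.6 − 0.4x_S.
The game is symmetric, so in equilibrium x_S = x_G: the reaction function gives 1.4x_G = 12.6, hence x_G = 9.

9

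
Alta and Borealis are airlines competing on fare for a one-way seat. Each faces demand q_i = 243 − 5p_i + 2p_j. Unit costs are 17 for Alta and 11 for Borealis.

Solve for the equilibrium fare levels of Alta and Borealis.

Alta's profit: π = (p_{Alta} − 17)(243 − 5p_{Alta} + 2p_{Borealis}).
∂π/∂p_{Alta} = 328 − 10p_{Alta} + 2p_{Borealis} = 0 ⇒ p_{Alta} = 32.8 + 0.2p_{Borealis}.
Similarly p_{Borealis} = 29.8 + 0.2p_{Alta}.
Substituting the second reaction function into the first: p_{Alta} = 32.8 + 0.2(29.8 + 0.2p_{Alta}), which gives 0.96p_{Alta} = 38.76 ⇒ p_{Alta} = 40.375.
Then p_{Borealis} = 29.8 + 0.2·40.375 = 37.875.

40.375, 37.875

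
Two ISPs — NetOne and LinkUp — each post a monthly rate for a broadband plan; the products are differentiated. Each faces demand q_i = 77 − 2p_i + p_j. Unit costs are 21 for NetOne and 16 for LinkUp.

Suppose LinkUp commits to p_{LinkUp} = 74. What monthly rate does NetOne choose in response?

NetOne's profit: π = (p_{NetOne} − 21)(77 − 2p_{NetOne} + p_{LinkUp}).
∂π/∂p_{NetOne} = 119 − 4p_{NetOne} + p_{LinkUp} = 0 ⇒ p_{NetOne} = 29.75 + 0.25p_{LinkUp}.
At p_{LinkUp} = 74: p_{NetOne} = 29.75 + 0.25·74 = 48.25.

48.25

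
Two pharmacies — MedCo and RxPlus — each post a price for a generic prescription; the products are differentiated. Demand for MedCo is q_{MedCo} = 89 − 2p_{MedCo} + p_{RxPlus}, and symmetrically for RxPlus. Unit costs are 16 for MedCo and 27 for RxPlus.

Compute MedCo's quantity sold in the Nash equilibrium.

MedCo's profit: π = (p_{MedCo} − 16)(89 − 2p_{MedCo} + p_{RxPlus}).
∂π/∂p_{MedCo} = 121 − 4p_{MedCo} + p_{RxPlus} = 0 ⇒ p_{MedCo} = 30.25 + 0.25p_{RxPlus}.
Similarly p_{RxPlus} = 35.75 + 0.25p_{MedCo}.
Substituting the second reaction function into the first: p_{MedCo} = 30.25 + 0.25(35.75 + 0.25p_{MedCo}), which gives 0.9375p_{MedCo} = 39.1875 ⇒ p_{MedCo} = 41.8.
Then p_{RxPlus} = 35.75 + 0.25·41.8 = 46.2.
q_{MedCo} = 89 − 2·41.8 + 46.2 = 51.6.

51.6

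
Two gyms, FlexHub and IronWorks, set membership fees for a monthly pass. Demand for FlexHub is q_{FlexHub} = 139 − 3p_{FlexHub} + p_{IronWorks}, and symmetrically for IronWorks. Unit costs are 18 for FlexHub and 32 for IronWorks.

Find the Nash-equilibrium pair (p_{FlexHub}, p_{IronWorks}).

39.8, 45.8

FlexHub's profit: π = (p_{FlexHub} − 18)(139 − 3p_{FlexHub} + p_{IronWorks}).
∂π/∂p_{FlexHub} = 193 − 6p_{FlexHub} + p_{IronWorks} = 0 ⇒ p_{FlexHub} = 193/6 + (1/6)p_{IronWorks}.
Similarly p_{IronWorks} = 235/6 + (1/6)p_{FlexHub}.
Plugging p_{IronWorks} into FlexHub's best response: p_{FlexHub} = 193/6 + (1/6)(235/6 + (1/6)p_{FlexHub}) ⇒ (35/36)p_{FlexHub} = 1393/36, so p_{FlexHub} = 39.8.
Then p_{IronWorks} = 235/6 + (1/6)·39.8 = 45.8.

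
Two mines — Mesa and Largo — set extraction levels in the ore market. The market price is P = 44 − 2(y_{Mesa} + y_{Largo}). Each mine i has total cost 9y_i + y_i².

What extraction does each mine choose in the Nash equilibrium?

Mine Mesa's profit: π = y_{Mesa}(44 − 2(y_{Mesa} + y_{Largo})) − 9y_{Mesa} − y_{Mesa}².
∂π/∂y_{Mesa} = 35 − 6y_{Mesa} − 2y_{Largo} = 0, so y_{Mesa} = 35/6 − (1/3)y_{Largo}.
The game is symmetric, so in equilibrium y_{Largo} = y_{Mesa}: the reaction function gives (4/3)y_{Mesa} = 35/6, hence y_{Mesa} = 4.375.

4.375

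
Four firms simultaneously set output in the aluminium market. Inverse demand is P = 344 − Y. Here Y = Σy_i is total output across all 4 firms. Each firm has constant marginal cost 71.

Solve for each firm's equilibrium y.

A representative firm's profit is π_i = y_i(344 − Y) − 71y_i, with Y = y_i + Σ_{j≠i} y_j.
First-order condition: 273 − 2y_i − Σ_{j≠i} y_j = 0.
Imposing symmetry (y_j = y for all j) turns Σ_{j≠i} y_j into 3y, so 273 = 5y and y = 54.6.

54.6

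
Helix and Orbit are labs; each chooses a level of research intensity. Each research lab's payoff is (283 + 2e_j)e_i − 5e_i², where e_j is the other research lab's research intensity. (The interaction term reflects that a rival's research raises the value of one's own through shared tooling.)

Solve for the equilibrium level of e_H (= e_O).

35.375

Helix's payoff is (283 + 2e_O)e_H − 5e_H².
∂π/∂e_H = 283 + 2e_O − 10e_H = 0, so e_H = 28.3 + 0.2e_O.
Setting e_H = e_O in the reaction function: e_H = 28.3 + 0.2e_H, so e_H = 28.3 / 0.8 = 35.375.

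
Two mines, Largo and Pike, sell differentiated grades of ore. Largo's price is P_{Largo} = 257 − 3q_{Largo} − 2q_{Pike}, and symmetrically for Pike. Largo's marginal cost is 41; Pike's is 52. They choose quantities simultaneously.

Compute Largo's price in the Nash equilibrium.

Mine Largo's profit: π = q_{Largo}(257 − 3q_{Largo} − 2q_{Pike}) − 41q_{Largo}.
∂π/∂q_{Largo} = 216 − 6q_{Largo} − 2q_{Pike} = 0 ⇒ q_{Largo} = 36 − (1/3)q_{Pike}.
Similarly q_{Pike} = 205/6 − (1/3)q_{Largo}.
Substituting the second reaction function into the first: q_{Largo} = 36 − (1/3)(205/6 − (1/3)q_{Largo}), which gives (8/9)q_{Largo} = 443/18 ⇒ q_{Largo} = 27.6875.
Then q_{Pike} = 205/6 − (1/3)·27.6875 = 24.9375.
P_{Largo} = 257 − 3·27.6875 − 2·24.9375 = 124.0625.

124.0625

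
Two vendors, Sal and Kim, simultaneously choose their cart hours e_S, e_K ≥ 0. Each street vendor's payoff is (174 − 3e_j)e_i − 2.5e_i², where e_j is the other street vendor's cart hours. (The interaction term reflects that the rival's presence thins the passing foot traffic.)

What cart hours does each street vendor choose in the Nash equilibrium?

Sal's payoff is (174 − 3e_K)e_S − 2.5e_S².
∂π/∂e_S = 174 − 3e_K − 5e_S = 0, so e_S = 34.8 − 0.6e_K.
By symmetry e_K = e_S; substituting into the reaction function, 1.6e_S = 34.8 and e_S = 21.75.

21.75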